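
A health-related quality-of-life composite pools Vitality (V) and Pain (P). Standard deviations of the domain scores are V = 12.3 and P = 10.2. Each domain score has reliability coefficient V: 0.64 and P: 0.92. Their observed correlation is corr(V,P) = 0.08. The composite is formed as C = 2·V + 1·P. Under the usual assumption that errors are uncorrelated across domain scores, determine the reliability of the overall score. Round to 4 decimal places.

Var(C) = 2²·12.3² + 10.2² + 2·[2·12.3·10.2·0.08] = 709.2 + 40.1472 = 749.347.
Under uncorrelated errors the observed covariances equal the true-score covariances, so only the own-variance terms attenuate.
True-score variance = [2²·12.3²·0.64 + 10.2²·0.92] + 40.1472 = 483.019 + 40.1472 = 523.166.
Reliability = 523.166 / 749.347 = 0.6982.

0.6982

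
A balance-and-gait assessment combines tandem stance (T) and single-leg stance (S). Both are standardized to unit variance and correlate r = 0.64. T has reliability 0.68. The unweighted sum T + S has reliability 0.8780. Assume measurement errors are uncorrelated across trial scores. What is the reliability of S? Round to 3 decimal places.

0.920

Var(T+S) = 2 + 2·0.64 = 3.280.
True-score variance = ρ_T + ρ_S + 2·0.64, so 0.8780 = (0.68 + ρ_S + 1.28) / 3.280.
ρ_S = 0.8780·3.280 − 0.68 − 1.28 = 0.920.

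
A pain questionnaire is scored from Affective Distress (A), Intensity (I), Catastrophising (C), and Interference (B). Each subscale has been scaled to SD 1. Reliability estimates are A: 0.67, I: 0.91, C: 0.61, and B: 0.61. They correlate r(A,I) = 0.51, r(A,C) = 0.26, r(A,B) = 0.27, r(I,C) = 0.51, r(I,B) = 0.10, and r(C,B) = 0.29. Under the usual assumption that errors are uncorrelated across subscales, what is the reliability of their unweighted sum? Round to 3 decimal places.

Var(A+I+C+B) = 4 + 2·[0.51 + 0.26 + 0.27 + 0.51 + 0.10 + 0.29] = 4 + 3.88 = 7.88.
Because errors are independent across components, Cov(Tᵢ,Tⱼ) = Cov(Xᵢ,Xⱼ); the off-diagonal part of the true-score variance is the same as above.
True-score variance = [0.67 + 0.91 + 0.61 + 0.61] + 3.88 = 2.8 + 3.88 = 6.68.
Reliability = 6.68 / 7.88 = 0.848.

0.848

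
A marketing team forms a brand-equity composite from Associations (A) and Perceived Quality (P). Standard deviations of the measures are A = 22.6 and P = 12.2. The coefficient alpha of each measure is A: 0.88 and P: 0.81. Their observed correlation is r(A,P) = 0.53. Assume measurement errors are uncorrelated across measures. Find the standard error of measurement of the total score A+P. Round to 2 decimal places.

Var(total) = 659.6 + 292.263 = 951.863.
True-score variance = 570.029 + 292.263 = 862.292, so reliability = 0.9059.
Error variance = 951.863 − 862.292 = 89.5708; SEM = √89.5708 = 9.46.

9.46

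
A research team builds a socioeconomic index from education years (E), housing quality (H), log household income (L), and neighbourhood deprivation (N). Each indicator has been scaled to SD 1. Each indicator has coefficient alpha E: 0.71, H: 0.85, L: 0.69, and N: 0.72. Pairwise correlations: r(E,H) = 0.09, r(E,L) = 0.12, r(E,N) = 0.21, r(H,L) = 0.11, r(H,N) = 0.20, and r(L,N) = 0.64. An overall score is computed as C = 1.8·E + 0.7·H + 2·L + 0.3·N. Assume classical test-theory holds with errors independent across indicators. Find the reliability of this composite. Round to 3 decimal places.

0.779

Var(C) = 1.8² + 0.7² + 2² + 0.3² + 2·[1.26·0.09 + 3.6·0.12 + 0.54·0.21 + 1.4·0.11 + 0.21·0.20 + 0.6·0.64] = 7.82 + 2.4776 = 10.2976.
Under uncorrelated errors the observed covariances equal the true-score covariances, so only the own-variance terms attenuate.
True-score variance = [1.8²·0.71 + 0.7²·0.85 + 2²·0.69 + 0.3²·0.72] + 2.4776 = 5.5417 + 2.4776 = 8.0193.
Reliability = 8.0193 / 10.2976 = 0.779.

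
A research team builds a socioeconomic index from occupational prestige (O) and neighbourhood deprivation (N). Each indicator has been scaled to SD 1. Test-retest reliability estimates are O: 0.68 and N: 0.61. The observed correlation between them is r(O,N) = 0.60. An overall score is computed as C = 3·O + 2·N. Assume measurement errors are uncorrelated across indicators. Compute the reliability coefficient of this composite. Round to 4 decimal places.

0.7802

Var(C) = 3² + 2² + 2·[6·0.60] = 13 + 7.2 = 20.2.
Under uncorrelated errors the observed covariances equal the true-score covariances, so only the own-variance terms attenuate.
True-score variance = [3²·0.68 + 2²·0.61] + 7.2 = 8.56 + 7.2 = 15.76.
Reliability = 15.76 / 20.2 = 0.7802.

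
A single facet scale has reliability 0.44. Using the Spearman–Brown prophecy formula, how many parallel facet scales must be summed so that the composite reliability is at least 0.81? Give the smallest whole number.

k ≥ ρ*(1−ρ₁)/(ρ₁(1−ρ*)) = 0.81·0.56 / (0.44·0.19) = 5.426.
Smallest integer k = 6.

6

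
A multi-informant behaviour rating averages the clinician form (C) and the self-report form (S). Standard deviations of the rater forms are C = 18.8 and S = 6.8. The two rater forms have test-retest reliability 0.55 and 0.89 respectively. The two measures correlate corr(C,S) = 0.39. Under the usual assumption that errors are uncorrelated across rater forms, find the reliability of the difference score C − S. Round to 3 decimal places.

0.453

Var(C−S) = 18.8² + 6.8² − 2·18.8·6.8·0.39 = 399.68 − 99.7152 = 299.965.
Because errors are independent across components, Cov(Tᵢ,Tⱼ) = Cov(Xᵢ,Xⱼ); the off-diagonal part of the true-score variance is the same as above.
True-score variance = [18.8²·0.55 + 6.8²·0.89] − 99.7152 = 235.546 − 99.7152 = 135.83.
Reliability = 135.83 / 299.965 = 0.453.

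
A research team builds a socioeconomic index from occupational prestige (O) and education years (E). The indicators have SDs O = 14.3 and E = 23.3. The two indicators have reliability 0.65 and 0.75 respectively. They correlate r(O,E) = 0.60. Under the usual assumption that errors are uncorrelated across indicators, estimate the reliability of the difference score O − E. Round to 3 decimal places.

0.404

Var(O−E) = 14.3² + 23.3² − 2·14.3·23.3·0.60 = 747.38 − 399.828 = 347.552.
With uncorrelated errors the cross-covariances are all true-score covariance, so they carry over unchanged; only the diagonal terms shrink to ρᵢσᵢ².
True-score variance = [14.3²·0.65 + 23.3²·0.75] − 399.828 = 540.086 − 399.828 = 140.258.
Reliability = 140.258 / 347.552 = 0.404.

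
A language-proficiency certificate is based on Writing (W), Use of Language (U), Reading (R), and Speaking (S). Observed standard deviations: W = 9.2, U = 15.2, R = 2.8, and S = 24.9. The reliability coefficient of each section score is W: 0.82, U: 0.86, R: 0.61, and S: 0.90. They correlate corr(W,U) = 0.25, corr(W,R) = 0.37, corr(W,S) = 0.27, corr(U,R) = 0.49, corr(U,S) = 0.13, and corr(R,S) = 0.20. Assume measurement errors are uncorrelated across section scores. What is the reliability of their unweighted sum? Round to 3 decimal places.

0.915

Var(W+U+R+S) = 9.2² + 15.2² + 2.8² + 24.9² + 2·[9.2·15.2·0.25 + 9.2·2.8·0.37 + 9.2·24.9·0.27 + 15.2·2.8·0.49 + 15.2·24.9·0.13 + 2.8·24.9·0.20] = 943.53 + 380.687 = 1324.22.
With uncorrelated errors the cross-covariances are all true-score covariance, so they carry over unchanged; only the diagonal terms shrink to ρᵢσᵢ².
True-score variance = [9.2²·0.82 + 15.2²·0.86 + 2.8²·0.61 + 24.9²·0.90] + 380.687 = 830.891 + 380.687 = 1211.58.
Reliability = 1211.58 / 1324.22 = 0.915.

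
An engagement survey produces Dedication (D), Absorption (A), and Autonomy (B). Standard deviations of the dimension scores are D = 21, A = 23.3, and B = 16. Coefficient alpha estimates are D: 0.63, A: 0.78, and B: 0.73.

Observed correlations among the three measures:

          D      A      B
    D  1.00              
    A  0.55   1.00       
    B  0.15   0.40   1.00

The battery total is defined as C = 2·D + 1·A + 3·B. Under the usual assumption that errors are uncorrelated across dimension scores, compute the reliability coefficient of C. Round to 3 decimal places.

0.806

Var(C) = 2²·21² + 23.3² + 3²·16² + 2·[2·21·23.3·0.55 + 6·21·16·0.15 + 3·23.3·16·0.40] = 4610.89 + 2575.98 = 7186.87.
Because errors are independent across components, Cov(Tᵢ,Tⱼ) = Cov(Xᵢ,Xⱼ); the off-diagonal part of the true-score variance is the same as above.
True-score variance = [2²·21²·0.63 + 23.3²·0.78 + 3²·16²·0.73] + 2575.98 = 3216.69 + 2575.98 = 5792.67.
Reliability = 5792.67 / 7186.87 = 0.806.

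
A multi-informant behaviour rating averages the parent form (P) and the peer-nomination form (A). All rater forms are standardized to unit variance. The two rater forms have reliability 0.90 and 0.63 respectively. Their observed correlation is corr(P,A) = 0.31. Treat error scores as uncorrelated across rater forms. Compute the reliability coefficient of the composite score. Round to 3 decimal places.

Var(P+A) = 2 + 2·[0.31] = 2 + 0.62 = 2.62.
With uncorrelated errors the cross-covariances are all true-score covariance, so they carry over unchanged; only the diagonal terms shrink to ρᵢσᵢ².
True-score variance = [0.90 + 0.63] + 0.62 = 1.53 + 0.62 = 2.15.
Reliability = 2.15 / 2.62 = 0.821.

0.821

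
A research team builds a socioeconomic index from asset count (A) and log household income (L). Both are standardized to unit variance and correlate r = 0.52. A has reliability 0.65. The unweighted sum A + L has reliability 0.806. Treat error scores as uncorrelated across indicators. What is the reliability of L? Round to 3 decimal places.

0.760

Var(A+L) = 2 + 2·0.52 = 3.040.
True-score variance = ρ_A + ρ_L + 2·0.52, so 0.806 = (0.65 + ρ_L + 1.04) / 3.040.
ρ_L = 0.806·3.040 − 0.65 − 1.04 = 0.760.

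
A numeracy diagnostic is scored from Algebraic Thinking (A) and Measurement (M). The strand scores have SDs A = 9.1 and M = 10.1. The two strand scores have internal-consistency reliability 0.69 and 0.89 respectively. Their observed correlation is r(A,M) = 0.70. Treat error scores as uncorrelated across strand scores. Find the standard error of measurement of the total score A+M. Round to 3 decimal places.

6.074

Var(total) = 184.82 + 128.674 = 313.494.
True-score variance = 147.928 + 128.674 = 276.602, so reliability = 0.8823.
Error variance = 313.494 − 276.602 = 36.8922; SEM = √36.8922 = 6.074.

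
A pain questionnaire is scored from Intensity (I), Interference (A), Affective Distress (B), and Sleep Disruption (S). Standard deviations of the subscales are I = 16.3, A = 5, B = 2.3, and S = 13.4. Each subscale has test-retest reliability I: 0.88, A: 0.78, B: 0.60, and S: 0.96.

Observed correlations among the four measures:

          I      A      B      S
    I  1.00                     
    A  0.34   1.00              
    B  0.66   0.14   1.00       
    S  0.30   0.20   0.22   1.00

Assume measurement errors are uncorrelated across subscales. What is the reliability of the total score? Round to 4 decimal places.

0.9382

Var(I+A+B+S) = 16.3² + 5² + 2.3² + 13.4² + 2·[16.3·5·0.34 + 16.3·2.3·0.66 + 16.3·13.4·0.30 + 5·2.3·0.14 + 5·13.4·0.20 + 2.3·13.4·0.22] = 475.54 + 279.54 = 755.08.
Under uncorrelated errors the observed covariances equal the true-score covariances, so only the own-variance terms attenuate.
True-score variance = [16.3²·0.88 + 5²·0.78 + 2.3²·0.60 + 13.4²·0.96] + 279.54 = 428.859 + 279.54 = 708.398.
Reliability = 708.398 / 755.08 = 0.9382.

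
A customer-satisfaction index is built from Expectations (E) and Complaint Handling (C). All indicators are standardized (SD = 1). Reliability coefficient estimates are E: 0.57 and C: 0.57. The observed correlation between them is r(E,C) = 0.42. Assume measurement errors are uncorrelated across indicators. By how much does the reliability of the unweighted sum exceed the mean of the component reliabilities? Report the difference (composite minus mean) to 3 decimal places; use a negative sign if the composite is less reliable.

0.127

Var(sum) = 2 + 0.84 = 2.84; true-score variance = 1.14 + 0.84 = 1.98; composite reliability = 0.6972.
Mean component reliability = 0.5700.
Difference = 0.6972 − 0.5700 = 0.127.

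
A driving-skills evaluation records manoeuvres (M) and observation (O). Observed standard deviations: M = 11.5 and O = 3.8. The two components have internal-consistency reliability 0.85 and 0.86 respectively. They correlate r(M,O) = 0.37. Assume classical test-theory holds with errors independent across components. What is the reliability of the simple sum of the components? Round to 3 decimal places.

0.878

Var(M+O) = 11.5² + 3.8² + 2·[11.5·3.8·0.37] = 146.69 + 32.338 = 179.028.
Under uncorrelated errors the observed covariances equal the true-score covariances, so only the own-variance terms attenuate.
True-score variance = [11.5²·0.85 + 3.8²·0.86] + 32.338 = 124.831 + 32.338 = 157.169.
Reliability = 157.169 / 179.028 = 0.878.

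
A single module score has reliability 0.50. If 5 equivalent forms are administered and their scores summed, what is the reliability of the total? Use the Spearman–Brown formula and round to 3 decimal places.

ρ_k = kρ / (1 + (k−1)ρ) = 5·0.50 / (1 + 4·0.50) = 2.500 / 3.000 = 0.833.

0.833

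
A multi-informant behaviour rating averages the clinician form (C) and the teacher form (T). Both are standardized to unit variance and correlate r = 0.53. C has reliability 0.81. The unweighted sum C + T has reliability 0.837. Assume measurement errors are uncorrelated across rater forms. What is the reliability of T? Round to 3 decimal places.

Var(C+T) = 2 + 2·0.53 = 3.060.
True-score variance = ρ_C + ρ_T + 2·0.53, so 0.837 = (0.81 + ρ_T + 1.06) / 3.060.
ρ_T = 0.837·3.060 − 0.81 − 1.06 = 0.691.

0.691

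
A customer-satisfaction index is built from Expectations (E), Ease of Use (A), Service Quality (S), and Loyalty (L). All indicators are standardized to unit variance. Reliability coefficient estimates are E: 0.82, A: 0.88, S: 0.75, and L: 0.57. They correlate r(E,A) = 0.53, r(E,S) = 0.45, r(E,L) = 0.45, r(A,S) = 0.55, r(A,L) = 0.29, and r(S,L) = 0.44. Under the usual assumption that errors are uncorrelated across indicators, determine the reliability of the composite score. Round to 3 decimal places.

0.896

Var(E+A+S+L) = 4 + 2·[0.53 + 0.45 + 0.45 + 0.55 + 0.29 + 0.44] = 4 + 5.42 = 9.42.
Because errors are independent across components, Cov(Tᵢ,Tⱼ) = Cov(Xᵢ,Xⱼ); the off-diagonal part of the true-score variance is the same as above.
True-score variance = [0.82 + 0.88 + 0.75 + 0.57] + 5.42 = 3.02 + 5.42 = 8.44.
Reliability = 8.44 / 9.42 = 0.896.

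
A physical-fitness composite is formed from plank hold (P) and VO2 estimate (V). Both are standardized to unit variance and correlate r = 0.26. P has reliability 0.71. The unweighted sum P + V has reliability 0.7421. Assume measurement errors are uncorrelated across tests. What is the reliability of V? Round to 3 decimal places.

0.640

Var(P+V) = 2 + 2·0.26 = 2.520.
True-score variance = ρ_P + ρ_V + 2·0.26, so 0.7421 = (0.71 + ρ_V + 0.52) / 2.520.
ρ_V = 0.7421·2.520 − 0.71 − 0.52 = 0.640.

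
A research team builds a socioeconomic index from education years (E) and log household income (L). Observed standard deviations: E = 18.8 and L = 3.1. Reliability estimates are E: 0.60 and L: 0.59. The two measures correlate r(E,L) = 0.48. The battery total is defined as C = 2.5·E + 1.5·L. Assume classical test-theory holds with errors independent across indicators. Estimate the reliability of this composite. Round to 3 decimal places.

0.634

Var(C) = 2.5²·18.8² + 1.5²·3.1² + 2·[3.75·18.8·3.1·0.48] = 2230.62 + 209.808 = 2440.43.
Under uncorrelated errors the observed covariances equal the true-score covariances, so only the own-variance terms attenuate.
True-score variance = [2.5²·18.8²·0.60 + 1.5²·3.1²·0.59] + 209.808 = 1338.16 + 209.808 = 1547.97.
Reliability = 1547.97 / 2440.43 = 0.634.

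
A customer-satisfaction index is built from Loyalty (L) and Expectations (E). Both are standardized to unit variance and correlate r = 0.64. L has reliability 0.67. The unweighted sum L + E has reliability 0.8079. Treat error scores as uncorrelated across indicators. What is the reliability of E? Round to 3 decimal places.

Var(L+E) = 2 + 2·0.64 = 3.280.
True-score variance = ρ_L + ρ_E + 2·0.64, so 0.8079 = (0.67 + ρ_E + 1.28) / 3.280.
ρ_E = 0.8079·3.280 − 0.67 − 1.28 = 0.700.

0.700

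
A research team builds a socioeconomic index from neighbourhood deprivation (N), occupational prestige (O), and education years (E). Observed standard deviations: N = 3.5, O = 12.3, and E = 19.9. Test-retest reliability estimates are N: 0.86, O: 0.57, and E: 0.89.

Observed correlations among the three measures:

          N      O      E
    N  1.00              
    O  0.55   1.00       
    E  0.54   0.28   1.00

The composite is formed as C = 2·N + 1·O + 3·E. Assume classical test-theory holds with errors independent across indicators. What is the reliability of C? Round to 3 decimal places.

Var(C) = 2²·3.5² + 12.3² + 3²·19.9² + 2·[2·3.5·12.3·0.55 + 6·3.5·19.9·0.54 + 3·12.3·19.9·0.28] = 3764.38 + 957.256 = 4721.64.
With uncorrelated errors the cross-covariances are all true-score covariance, so they carry over unchanged; only the diagonal terms shrink to ρᵢσᵢ².
True-score variance = [2²·3.5²·0.86 + 12.3²·0.57 + 3²·19.9²·0.89] + 957.256 = 3300.42 + 957.256 = 4257.67.
Reliability = 4257.67 / 4721.64 = 0.902.

0.902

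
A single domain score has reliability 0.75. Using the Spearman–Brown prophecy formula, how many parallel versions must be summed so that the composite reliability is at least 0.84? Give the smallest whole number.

2

k ≥ ρ*(1−ρ₁)/(ρ₁(1−ρ*)) = 0.84·0.25 / (0.75·0.16) = 1.750.
Smallest integer k = 2.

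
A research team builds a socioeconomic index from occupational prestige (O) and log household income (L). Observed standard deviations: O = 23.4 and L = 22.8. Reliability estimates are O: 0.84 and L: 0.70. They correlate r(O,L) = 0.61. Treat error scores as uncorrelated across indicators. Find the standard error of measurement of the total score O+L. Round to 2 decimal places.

15.61

Var(total) = 1067.4 + 650.894 = 1718.29.
True-score variance = 823.838 + 650.894 = 1474.73, so reliability = 0.8583.
Error variance = 1718.29 − 1474.73 = 243.562; SEM = √243.562 = 15.61.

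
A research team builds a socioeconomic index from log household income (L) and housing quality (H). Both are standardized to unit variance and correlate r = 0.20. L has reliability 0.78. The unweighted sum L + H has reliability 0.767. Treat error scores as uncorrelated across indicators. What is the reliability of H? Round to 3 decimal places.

0.661

Var(L+H) = 2 + 2·0.20 = 2.400.
True-score variance = ρ_L + ρ_H + 2·0.20, so 0.767 = (0.78 + ρ_H + 0.40) / 2.400.
ρ_H = 0.767·2.400 − 0.78 − 0.40 = 0.661.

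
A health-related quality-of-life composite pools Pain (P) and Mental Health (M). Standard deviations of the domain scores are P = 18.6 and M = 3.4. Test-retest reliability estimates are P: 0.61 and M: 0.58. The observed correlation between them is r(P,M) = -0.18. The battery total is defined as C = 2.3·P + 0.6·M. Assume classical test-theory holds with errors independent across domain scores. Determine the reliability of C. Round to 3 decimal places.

Var(C) = 2.3²·18.6² + 0.6²·3.4² + 2·[1.38·18.6·3.4·(-0.18)] = 1834.29 − 31.4176 = 1802.87.
With uncorrelated errors the cross-covariances are all true-score covariance, so they carry over unchanged; only the diagonal terms shrink to ρᵢσᵢ².
True-score variance = [2.3²·18.6²·0.61 + 0.6²·3.4²·0.58] − 31.4176 = 1118.79 − 31.4176 = 1087.37.
Reliability = 1087.37 / 1802.87 = 0.603.

0.603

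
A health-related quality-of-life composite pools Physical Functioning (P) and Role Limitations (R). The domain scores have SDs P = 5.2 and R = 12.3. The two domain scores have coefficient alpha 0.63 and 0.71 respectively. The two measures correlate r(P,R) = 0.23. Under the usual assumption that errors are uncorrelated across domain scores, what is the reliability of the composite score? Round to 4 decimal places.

Var(P+R) = 5.2² + 12.3² + 2·[5.2·12.3·0.23] = 178.33 + 29.4216 = 207.752.
Because errors are independent across components, Cov(Tᵢ,Tⱼ) = Cov(Xᵢ,Xⱼ); the off-diagonal part of the true-score variance is the same as above.
True-score variance = [5.2²·0.63 + 12.3²·0.71] + 29.4216 = 124.451 + 29.4216 = 153.873.
Reliability = 153.873 / 207.752 = 0.7407.

0.7407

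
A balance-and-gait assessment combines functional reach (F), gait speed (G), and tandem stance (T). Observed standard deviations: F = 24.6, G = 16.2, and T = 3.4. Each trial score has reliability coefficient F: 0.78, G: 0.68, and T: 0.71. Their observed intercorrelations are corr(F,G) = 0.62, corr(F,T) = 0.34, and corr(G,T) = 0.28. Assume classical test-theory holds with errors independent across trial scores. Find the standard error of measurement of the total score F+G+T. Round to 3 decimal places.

Var(total) = 879.16 + 581.885 = 1461.04.
True-score variance = 658.692 + 581.885 = 1240.58, so reliability = 0.8491.
Error variance = 1461.04 − 1240.58 = 220.468; SEM = √220.468 = 14.848.

14.848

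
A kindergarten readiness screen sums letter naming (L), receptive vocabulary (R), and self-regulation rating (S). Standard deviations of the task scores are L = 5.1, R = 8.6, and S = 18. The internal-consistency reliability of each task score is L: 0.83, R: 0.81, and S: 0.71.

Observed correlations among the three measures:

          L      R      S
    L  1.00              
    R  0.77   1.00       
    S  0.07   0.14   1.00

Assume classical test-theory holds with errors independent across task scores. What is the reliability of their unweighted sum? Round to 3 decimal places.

0.795

Var(L+R+S) = 5.1² + 8.6² + 18² + 2·[5.1·8.6·0.77 + 5.1·18·0.07 + 8.6·18·0.14] = 423.97 + 123.74 = 547.71.
With uncorrelated errors the cross-covariances are all true-score covariance, so they carry over unchanged; only the diagonal terms shrink to ρᵢσᵢ².
True-score variance = [5.1²·0.83 + 8.6²·0.81 + 18²·0.71] + 123.74 = 311.536 + 123.74 = 435.276.
Reliability = 435.276 / 547.71 = 0.795.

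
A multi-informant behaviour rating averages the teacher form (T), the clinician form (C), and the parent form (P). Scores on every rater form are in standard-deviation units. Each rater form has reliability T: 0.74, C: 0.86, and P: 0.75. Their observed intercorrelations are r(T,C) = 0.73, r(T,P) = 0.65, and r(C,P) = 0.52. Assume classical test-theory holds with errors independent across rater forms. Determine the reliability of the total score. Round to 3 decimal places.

0.904

Var(T+C+P) = 3 + 2·[0.73 + 0.65 + 0.52] = 3 + 3.8 = 6.8.
With uncorrelated errors the cross-covariances are all true-score covariance, so they carry over unchanged; only the diagonal terms shrink to ρᵢσᵢ².
True-score variance = [0.74 + 0.86 + 0.75] + 3.8 = 2.35 + 3.8 = 6.15.
Reliability = 6.15 / 6.8 = 0.904.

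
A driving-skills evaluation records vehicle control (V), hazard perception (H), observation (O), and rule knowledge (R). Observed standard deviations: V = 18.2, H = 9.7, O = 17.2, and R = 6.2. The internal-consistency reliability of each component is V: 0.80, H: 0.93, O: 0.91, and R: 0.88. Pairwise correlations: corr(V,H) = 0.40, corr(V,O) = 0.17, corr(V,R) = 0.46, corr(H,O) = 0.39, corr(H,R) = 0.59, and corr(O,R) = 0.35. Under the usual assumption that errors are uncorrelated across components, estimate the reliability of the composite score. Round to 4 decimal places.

Var(V+H+O+R) = 18.2² + 9.7² + 17.2² + 6.2² + 2·[18.2·9.7·0.40 + 18.2·17.2·0.17 + 18.2·6.2·0.46 + 9.7·17.2·0.39 + 9.7·6.2·0.59 + 17.2·6.2·0.35] = 759.61 + 627.227 = 1386.84.
With uncorrelated errors the cross-covariances are all true-score covariance, so they carry over unchanged; only the diagonal terms shrink to ρᵢσᵢ².
True-score variance = [18.2²·0.80 + 9.7²·0.93 + 17.2²·0.91 + 6.2²·0.88] + 627.227 = 655.537 + 627.227 = 1282.76.
Reliability = 1282.76 / 1386.84 = 0.9250.

0.9250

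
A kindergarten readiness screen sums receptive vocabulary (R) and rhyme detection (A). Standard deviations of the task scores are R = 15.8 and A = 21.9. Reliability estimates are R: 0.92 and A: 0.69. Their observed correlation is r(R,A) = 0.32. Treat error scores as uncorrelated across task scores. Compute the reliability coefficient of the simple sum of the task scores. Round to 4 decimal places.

Var(R+A) = 15.8² + 21.9² + 2·[15.8·21.9·0.32] = 729.25 + 221.453 = 950.703.
With uncorrelated errors the cross-covariances are all true-score covariance, so they carry over unchanged; only the diagonal terms shrink to ρᵢσᵢ².
True-score variance = [15.8²·0.92 + 21.9²·0.69] + 221.453 = 560.6 + 221.453 = 782.053.
Reliability = 782.053 / 950.703 = 0.8226.

0.8226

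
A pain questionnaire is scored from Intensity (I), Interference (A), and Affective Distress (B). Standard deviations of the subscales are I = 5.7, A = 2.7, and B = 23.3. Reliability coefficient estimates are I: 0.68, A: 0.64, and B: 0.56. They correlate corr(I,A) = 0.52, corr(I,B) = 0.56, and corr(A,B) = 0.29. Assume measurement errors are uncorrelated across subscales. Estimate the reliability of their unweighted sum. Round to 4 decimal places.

Var(I+A+B) = 5.7² + 2.7² + 23.3² + 2·[5.7·2.7·0.52 + 5.7·23.3·0.56 + 2.7·23.3·0.29] = 582.67 + 201.241 = 783.911.
With uncorrelated errors the cross-covariances are all true-score covariance, so they carry over unchanged; only the diagonal terms shrink to ρᵢσᵢ².
True-score variance = [5.7²·0.68 + 2.7²·0.64 + 23.3²·0.56] + 201.241 = 330.777 + 201.241 = 532.018.
Reliability = 532.018 / 783.911 = 0.6787.

0.6787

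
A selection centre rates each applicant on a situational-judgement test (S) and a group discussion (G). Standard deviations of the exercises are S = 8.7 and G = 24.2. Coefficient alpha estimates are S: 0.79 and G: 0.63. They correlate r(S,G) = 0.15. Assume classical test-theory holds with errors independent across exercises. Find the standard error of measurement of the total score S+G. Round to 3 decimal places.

Var(total) = 661.33 + 63.162 = 724.492.
True-score variance = 428.748 + 63.162 = 491.91, so reliability = 0.6790.
Error variance = 724.492 − 491.91 = 232.582; SEM = √232.582 = 15.251.

15.251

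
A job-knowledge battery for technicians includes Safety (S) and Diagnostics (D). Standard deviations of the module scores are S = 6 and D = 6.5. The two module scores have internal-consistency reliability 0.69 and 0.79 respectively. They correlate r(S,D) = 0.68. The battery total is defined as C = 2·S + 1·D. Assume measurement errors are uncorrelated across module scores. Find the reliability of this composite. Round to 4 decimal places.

Var(C) = 2²·6² + 6.5² + 2·[2·6·6.5·0.68] = 186.25 + 106.08 = 292.33.
With uncorrelated errors the cross-covariances are all true-score covariance, so they carry over unchanged; only the diagonal terms shrink to ρᵢσᵢ².
True-score variance = [2²·6²·0.69 + 6.5²·0.79] + 106.08 = 132.737 + 106.08 = 238.817.
Reliability = 238.817 / 292.33 = 0.8169.

0.8169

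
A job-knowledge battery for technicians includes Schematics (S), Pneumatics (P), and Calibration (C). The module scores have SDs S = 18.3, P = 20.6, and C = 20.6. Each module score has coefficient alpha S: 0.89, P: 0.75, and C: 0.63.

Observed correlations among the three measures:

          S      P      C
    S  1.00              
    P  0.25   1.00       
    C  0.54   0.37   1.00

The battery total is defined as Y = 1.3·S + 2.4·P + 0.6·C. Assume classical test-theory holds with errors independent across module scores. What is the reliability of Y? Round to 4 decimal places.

Var(Y) = 1.3²·18.3² + 2.4²·20.6² + 0.6²·20.6² + 2·[3.12·18.3·20.6·0.25 + 0.78·18.3·20.6·0.54 + 1.44·20.6·20.6·0.37] = 3163.05 + 1357.85 = 4520.9.
Under uncorrelated errors the observed covariances equal the true-score covariances, so only the own-variance terms attenuate.
True-score variance = [1.3²·18.3²·0.89 + 2.4²·20.6²·0.75 + 0.6²·20.6²·0.63] + 1357.85 = 2433.19 + 1357.85 = 3791.04.
Reliability = 3791.04 / 4520.9 = 0.8386.

0.8386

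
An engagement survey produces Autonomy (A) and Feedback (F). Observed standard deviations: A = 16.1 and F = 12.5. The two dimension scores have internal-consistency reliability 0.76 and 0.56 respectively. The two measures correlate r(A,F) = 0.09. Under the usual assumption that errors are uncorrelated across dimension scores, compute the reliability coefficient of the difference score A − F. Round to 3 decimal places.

0.655

Var(A−F) = 16.1² + 12.5² − 2·16.1·12.5·0.09 = 415.46 − 36.225 = 379.235.
Under uncorrelated errors the observed covariances equal the true-score covariances, so only the own-variance terms attenuate.
True-score variance = [16.1²·0.76 + 12.5²·0.56] − 36.225 = 284.5 − 36.225 = 248.275.
Reliability = 248.275 / 379.235 = 0.655.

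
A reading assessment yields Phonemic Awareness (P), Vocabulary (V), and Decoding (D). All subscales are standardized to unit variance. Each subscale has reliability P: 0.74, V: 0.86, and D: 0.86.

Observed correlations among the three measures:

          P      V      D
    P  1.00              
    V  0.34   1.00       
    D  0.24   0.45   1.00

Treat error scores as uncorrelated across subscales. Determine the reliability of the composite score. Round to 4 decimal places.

0.8933

Var(P+V+D) = 3 + 2·[0.34 + 0.24 + 0.45] = 3 + 2.06 = 5.06.
With uncorrelated errors the cross-covariances are all true-score covariance, so they carry over unchanged; only the diagonal terms shrink to ρᵢσᵢ².
True-score variance = [0.74 + 0.86 + 0.86] + 2.06 = 2.46 + 2.06 = 4.52.
Reliability = 4.52 / 5.06 = 0.8933.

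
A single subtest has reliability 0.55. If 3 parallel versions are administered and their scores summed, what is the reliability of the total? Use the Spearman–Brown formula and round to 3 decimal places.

0.786

ρ_k = kρ / (1 + (k−1)ρ) = 3·0.55 / (1 + 2·0.55) = 1.650 / 2.100 = 0.786.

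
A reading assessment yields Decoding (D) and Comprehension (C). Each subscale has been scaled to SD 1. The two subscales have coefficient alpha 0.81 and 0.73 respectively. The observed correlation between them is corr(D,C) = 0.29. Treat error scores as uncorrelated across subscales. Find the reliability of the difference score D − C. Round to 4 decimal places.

Var(D−C) = 1 + 1 − 2·0.29 = 2 − 0.58 = 1.42.
Under uncorrelated errors the observed covariances equal the true-score covariances, so only the own-variance terms attenuate.
True-score variance = [0.81 + 0.73] − 0.58 = 1.54 − 0.58 = 0.96.
Reliability = 0.96 / 1.42 = 0.6761.

0.6761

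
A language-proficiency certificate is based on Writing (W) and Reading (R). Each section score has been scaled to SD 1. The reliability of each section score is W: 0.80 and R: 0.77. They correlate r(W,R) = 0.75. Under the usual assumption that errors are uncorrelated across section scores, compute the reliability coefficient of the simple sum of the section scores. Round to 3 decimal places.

0.877

Var(W+R) = 2 + 2·[0.75] = 2 + 1.5 = 3.5.
Because errors are independent across components, Cov(Tᵢ,Tⱼ) = Cov(Xᵢ,Xⱼ); the off-diagonal part of the true-score variance is the same as above.
True-score variance = [0.80 + 0.77] + 1.5 = 1.57 + 1.5 = 3.07.
Reliability = 3.07 / 3.5 = 0.877.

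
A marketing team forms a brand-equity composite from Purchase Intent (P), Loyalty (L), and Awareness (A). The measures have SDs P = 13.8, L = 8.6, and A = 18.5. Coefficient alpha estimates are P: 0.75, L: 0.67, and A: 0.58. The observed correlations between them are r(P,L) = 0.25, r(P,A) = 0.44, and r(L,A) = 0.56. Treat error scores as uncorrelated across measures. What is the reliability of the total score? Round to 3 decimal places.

Var(P+L+A) = 13.8² + 8.6² + 18.5² + 2·[13.8·8.6·0.25 + 13.8·18.5·0.44 + 8.6·18.5·0.56] = 606.65 + 462.196 = 1068.85.
Because errors are independent across components, Cov(Tᵢ,Tⱼ) = Cov(Xᵢ,Xⱼ); the off-diagonal part of the true-score variance is the same as above.
True-score variance = [13.8²·0.75 + 8.6²·0.67 + 18.5²·0.58] + 462.196 = 390.888 + 462.196 = 853.084.
Reliability = 853.084 / 1068.85 = 0.798.

0.798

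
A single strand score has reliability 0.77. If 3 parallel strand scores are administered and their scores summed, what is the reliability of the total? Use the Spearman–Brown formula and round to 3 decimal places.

0.909

ρ_k = kρ / (1 + (k−1)ρ) = 3·0.77 / (1 + 2·0.77) = 2.310 / 2.540 = 0.909.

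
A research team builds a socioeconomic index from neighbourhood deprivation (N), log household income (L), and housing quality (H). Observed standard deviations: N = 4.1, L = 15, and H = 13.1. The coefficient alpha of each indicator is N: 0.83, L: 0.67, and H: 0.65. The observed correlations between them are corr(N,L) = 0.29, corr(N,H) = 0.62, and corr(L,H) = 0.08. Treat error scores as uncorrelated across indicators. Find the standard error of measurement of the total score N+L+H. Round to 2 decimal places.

Var(total) = 413.42 + 133.71 = 547.13.
True-score variance = 276.249 + 133.71 = 409.959, so reliability = 0.7493.
Error variance = 547.13 − 409.959 = 137.171; SEM = √137.171 = 11.71.

11.71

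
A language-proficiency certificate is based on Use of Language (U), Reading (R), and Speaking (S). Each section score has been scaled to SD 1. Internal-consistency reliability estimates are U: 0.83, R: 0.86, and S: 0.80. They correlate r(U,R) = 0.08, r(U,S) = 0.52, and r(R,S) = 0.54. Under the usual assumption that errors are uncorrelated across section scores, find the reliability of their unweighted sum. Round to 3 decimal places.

Var(U+R+S) = 3 + 2·[0.08 + 0.52 + 0.54] = 3 + 2.28 = 5.28.
Because errors are independent across components, Cov(Tᵢ,Tⱼ) = Cov(Xᵢ,Xⱼ); the off-diagonal part of the true-score variance is the same as above.
True-score variance = [0.83 + 0.86 + 0.80] + 2.28 = 2.49 + 2.28 = 4.77.
Reliability = 4.77 / 5.28 = 0.903.

0.903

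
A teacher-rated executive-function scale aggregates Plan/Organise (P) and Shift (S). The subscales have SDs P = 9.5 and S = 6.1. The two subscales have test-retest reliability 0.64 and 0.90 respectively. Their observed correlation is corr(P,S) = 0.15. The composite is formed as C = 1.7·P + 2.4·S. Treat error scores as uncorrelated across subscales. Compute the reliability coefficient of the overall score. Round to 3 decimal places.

0.789

Var(C) = 1.7²·9.5² + 2.4²·6.1² + 2·[4.08·9.5·6.1·0.15] = 475.152 + 70.9308 = 546.083.
Under uncorrelated errors the observed covariances equal the true-score covariances, so only the own-variance terms attenuate.
True-score variance = [1.7²·9.5²·0.64 + 2.4²·6.1²·0.90] + 70.9308 = 359.823 + 70.9308 = 430.754.
Reliability = 430.754 / 546.083 = 0.789.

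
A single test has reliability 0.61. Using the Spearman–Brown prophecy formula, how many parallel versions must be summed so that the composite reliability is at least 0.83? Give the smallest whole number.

k ≥ ρ*(1−ρ₁)/(ρ₁(1−ρ*)) = 0.83·0.39 / (0.61·0.17) = 3.122.
Smallest integer k = 4.

4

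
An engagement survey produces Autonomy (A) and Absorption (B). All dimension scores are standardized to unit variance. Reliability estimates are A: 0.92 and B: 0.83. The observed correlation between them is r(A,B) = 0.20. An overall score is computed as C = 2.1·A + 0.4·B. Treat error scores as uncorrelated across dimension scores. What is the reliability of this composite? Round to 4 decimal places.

Var(C) = 2.1² + 0.4² + 2·[0.84·0.20] = 4.57 + 0.336 = 4.906.
Under uncorrelated errors the observed covariances equal the true-score covariances, so only the own-variance terms attenuate.
True-score variance = [2.1²·0.92 + 0.4²·0.83] + 0.336 = 4.19 + 0.336 = 4.526.
Reliability = 4.526 / 4.906 = 0.9225.

0.9225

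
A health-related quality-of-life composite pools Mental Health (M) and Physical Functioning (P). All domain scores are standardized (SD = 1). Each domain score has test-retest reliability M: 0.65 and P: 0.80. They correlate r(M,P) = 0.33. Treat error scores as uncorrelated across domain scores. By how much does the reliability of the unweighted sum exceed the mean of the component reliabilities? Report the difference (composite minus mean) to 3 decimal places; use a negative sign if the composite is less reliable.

0.068

Var(sum) = 2 + 0.66 = 2.66; true-score variance = 1.45 + 0.66 = 2.11; composite reliability = 0.7932.
Mean component reliability = 0.7250.
Difference = 0.7932 − 0.7250 = 0.068.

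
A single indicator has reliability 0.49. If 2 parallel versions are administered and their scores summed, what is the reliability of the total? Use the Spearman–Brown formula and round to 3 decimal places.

0.658

ρ_k = kρ / (1 + (k−1)ρ) = 2·0.49 / (1 + 1·0.49) = 0.980 / 1.490 = 0.658.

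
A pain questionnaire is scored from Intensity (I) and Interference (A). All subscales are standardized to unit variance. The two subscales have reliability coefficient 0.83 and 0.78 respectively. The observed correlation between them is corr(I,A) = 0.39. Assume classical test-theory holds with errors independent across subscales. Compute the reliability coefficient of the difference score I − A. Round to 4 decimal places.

0.6803

Var(I−A) = 1 + 1 − 2·0.39 = 2 − 0.78 = 1.22.
Under uncorrelated errors the observed covariances equal the true-score covariances, so only the own-variance terms attenuate.
True-score variance = [0.83 + 0.78] − 0.78 = 1.61 − 0.78 = 0.83.
Reliability = 0.83 / 1.22 = 0.6803.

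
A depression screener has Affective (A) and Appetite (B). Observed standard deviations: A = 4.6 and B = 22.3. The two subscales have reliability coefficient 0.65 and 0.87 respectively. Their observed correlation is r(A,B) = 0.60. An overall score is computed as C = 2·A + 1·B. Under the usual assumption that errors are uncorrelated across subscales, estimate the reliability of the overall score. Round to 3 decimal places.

Var(C) = 2²·4.6² + 22.3² + 2·[2·4.6·22.3·0.60] = 581.93 + 246.192 = 828.122.
Under uncorrelated errors the observed covariances equal the true-score covariances, so only the own-variance terms attenuate.
True-score variance = [2²·4.6²·0.65 + 22.3²·0.87] + 246.192 = 487.658 + 246.192 = 733.85.
Reliability = 733.85 / 828.122 = 0.886.

0.886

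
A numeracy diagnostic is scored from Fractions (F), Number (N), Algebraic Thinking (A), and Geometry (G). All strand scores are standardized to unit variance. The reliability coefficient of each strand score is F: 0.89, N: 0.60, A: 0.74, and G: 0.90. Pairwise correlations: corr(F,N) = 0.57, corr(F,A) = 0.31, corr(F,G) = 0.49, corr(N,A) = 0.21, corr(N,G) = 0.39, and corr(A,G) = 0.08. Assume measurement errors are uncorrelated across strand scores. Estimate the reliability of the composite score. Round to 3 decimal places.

Var(F+N+A+G) = 4 + 2·[0.57 + 0.31 + 0.49 + 0.21 + 0.39 + 0.08] = 4 + 4.1 = 8.1.
Under uncorrelated errors the observed covariances equal the true-score covariances, so only the own-variance terms attenuate.
True-score variance = [0.89 + 0.60 + 0.74 + 0.90] + 4.1 = 3.13 + 4.1 = 7.23.
Reliability = 7.23 / 8.1 = 0.893.

0.893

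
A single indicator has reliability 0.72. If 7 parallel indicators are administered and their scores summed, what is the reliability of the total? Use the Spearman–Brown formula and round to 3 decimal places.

ρ_k = kρ / (1 + (k−1)ρ) = 7·0.72 / (1 + 6·0.72) = 5.040 / 5.320 = 0.947.

0.947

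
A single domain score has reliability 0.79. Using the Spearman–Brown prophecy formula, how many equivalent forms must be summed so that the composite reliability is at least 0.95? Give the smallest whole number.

6

k ≥ ρ*(1−ρ₁)/(ρ₁(1−ρ*)) = 0.95·0.21 / (0.79·0.05) = 5.051.
Smallest integer k = 6.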